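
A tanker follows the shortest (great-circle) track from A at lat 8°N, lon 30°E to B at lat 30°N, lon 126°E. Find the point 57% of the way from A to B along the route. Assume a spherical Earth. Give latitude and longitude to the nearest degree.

Convert each endpoint to a unit vector on the sphere (x = cos φ cos λ, y = cos φ sin λ, z = sin φ).
The central angle between the endpoints is δ = arccos(p₁·p₂) ≈ 1.591 rad (91.1°).
Interpolate at f = 0.57 with slerp weights a = sin((1−f)δ)/sin δ ≈ 0.632, b = sin(fδ)/sin δ ≈ 0.788.
p = a·p₁ + b·p₂ ≈ (0.141, 0.865, 0.482); φ = arcsin(p_z) ≈ 28.80°, λ = atan2(p_y, p_x) ≈ 80.73°.

≈ lat 29°N, lon 81°E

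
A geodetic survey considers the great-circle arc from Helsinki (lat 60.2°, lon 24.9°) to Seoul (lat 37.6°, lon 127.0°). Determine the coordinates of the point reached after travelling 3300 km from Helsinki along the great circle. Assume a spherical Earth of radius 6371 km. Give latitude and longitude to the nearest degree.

≈ lat 61°, lon 88°

Write both endpoints as unit vectors p₁, p₂ with components (cos φ cos λ, cos φ sin λ, sin φ).
The central angle between the endpoints is δ = arccos(p₁·p₂) ≈ 1.107 rad (63.5°). The total great-circle distance is δ·R ≈ 1.107 × 6371 ≈ 7056 km, so the target fraction is f = 3300/7056 ≈ 0.468.
Interpolate at f ≈ 0.468 with slerp weights a = sin((1−f)δ)/sin δ ≈ 0.621, b = sin(fδ)/sin δ ≈ 0.553.
p = a·p₁ + b·p₂ ≈ (0.016, 0.480, 0.877); φ = arcsin(p_z) ≈ 61.28°, λ = atan2(p_y, p_x) ≈ 88.06°.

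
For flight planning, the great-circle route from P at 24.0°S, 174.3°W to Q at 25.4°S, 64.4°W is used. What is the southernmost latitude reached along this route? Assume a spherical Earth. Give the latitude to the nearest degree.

The great circle lies in the plane with unit normal n̂ = (p₁ × p₂)/|p₁ × p₂|.
Here n̂_z ≈ +0.780; the vertex latitude is φ_max = arccos|n̂_z| ≈ 38.7°.

≈ 39°S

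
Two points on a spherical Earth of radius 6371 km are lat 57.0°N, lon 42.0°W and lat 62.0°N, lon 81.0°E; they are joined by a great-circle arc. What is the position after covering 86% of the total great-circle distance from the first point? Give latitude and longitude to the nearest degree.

Convert each endpoint to a unit vector on the sphere (x = cos φ cos λ, y = cos φ sin λ, z = sin φ).
The central angle between the endpoints is δ = arccos(p₁·p₂) ≈ 0.926 rad (53.0°).
Interpolate at f = 0.86 with slerp weights a = sin((1−f)δ)/sin δ ≈ 0.162, b = sin(fδ)/sin δ ≈ 0.894.
p = a·p₁ + b·p₂ ≈ (0.131, 0.356, 0.925); φ = arcsin(p_z) ≈ 67.72°, λ = atan2(p_y, p_x) ≈ 69.76°.

≈ lat 68°N, lon 70°E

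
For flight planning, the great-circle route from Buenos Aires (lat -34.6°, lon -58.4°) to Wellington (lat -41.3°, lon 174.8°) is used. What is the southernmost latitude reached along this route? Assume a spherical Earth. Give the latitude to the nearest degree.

The great circle lies in the plane with unit normal n̂ = (p₁ × p₂)/|p₁ × p₂|.
Here n̂_z ≈ -0.495; the vertex latitude is φ_max = arccos|n̂_z| ≈ 60.3°.
Check via Clairaut: cos φ_max = |cos φ₁| · sin C = cos(34.6°)·sin(143.0°) ≈ 0.495, again giving ≈ 60.3°.

≈ -60°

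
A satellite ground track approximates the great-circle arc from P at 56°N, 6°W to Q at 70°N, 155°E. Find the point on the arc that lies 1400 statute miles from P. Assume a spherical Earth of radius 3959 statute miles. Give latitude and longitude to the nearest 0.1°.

≈ 75.8°N, 5.3°E

Convert each endpoint to a unit vector on the sphere (x = cos φ cos λ, y = cos φ sin λ, z = sin φ).
The central angle between the endpoints is δ = arccos(p₁·p₂) ≈ 0.930 rad (53.3°). The total great-circle distance is δ·R ≈ 0.930 × 3959 ≈ 3680 mi, so the target fraction is f = 1400/3680 ≈ 0.380.
Interpolate at f ≈ 0.380 with slerp weights a = sin((1−f)δ)/sin δ ≈ 0.680, b = sin(fδ)/sin δ ≈ 0.432.
p = a·p₁ + b·p₂ ≈ (0.244, 0.023, 0.970); φ = arcsin(p_z) ≈ 75.82°, λ = atan2(p_y, p_x) ≈ 5.32°.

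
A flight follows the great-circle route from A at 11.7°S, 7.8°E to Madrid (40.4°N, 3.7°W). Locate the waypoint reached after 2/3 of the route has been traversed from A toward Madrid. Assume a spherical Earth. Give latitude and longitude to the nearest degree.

Write both endpoints as unit vectors p₁, p₂ with components (cos φ cos λ, cos φ sin λ, sin φ).
The central angle between the endpoints is δ = arccos(p₁·p₂) ≈ 0.928 rad (53.2°).
Interpolate at f = 2/3 with slerp weights a = sin((1−f)δ)/sin δ ≈ 0.380, b = sin(fδ)/sin δ ≈ 0.725.
p = a·p₁ + b·p₂ ≈ (0.920, 0.015, 0.392); φ = arcsin(p_z) ≈ 23.11°, λ = atan2(p_y, p_x) ≈ 0.93°.

≈ 23°N, 1°E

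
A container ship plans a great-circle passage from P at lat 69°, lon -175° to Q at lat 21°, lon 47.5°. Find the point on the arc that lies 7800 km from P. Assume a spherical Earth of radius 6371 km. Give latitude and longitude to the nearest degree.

≈ lat 35°, lon 52°

Convert each endpoint to a unit vector on the sphere (x = cos φ cos λ, y = cos φ sin λ, z = sin φ).
The central angle between the endpoints is δ = arccos(p₁·p₂) ≈ 1.483 rad (85.0°). The total great-circle distance is δ·R ≈ 1.483 × 6371 ≈ 9447 km, so the target fraction is f = 7800/9447 ≈ 0.826.
Interpolate at f ≈ 0.826 with slerp weights a = sin((1−f)δ)/sin δ ≈ 0.257, b = sin(fδ)/sin δ ≈ 0.944.
p = a·p₁ + b·p₂ ≈ (0.504, 0.642, 0.578); φ = arcsin(p_z) ≈ 35.31°, λ = atan2(p_y, p_x) ≈ 51.87°.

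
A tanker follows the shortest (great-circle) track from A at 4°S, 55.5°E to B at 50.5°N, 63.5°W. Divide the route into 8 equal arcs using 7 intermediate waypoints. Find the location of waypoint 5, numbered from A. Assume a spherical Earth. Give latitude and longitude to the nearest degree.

Convert each endpoint to a unit vector on the sphere (x = cos φ cos λ, y = cos φ sin λ, z = sin φ).
The central angle between the endpoints is δ = arccos(p₁·p₂) ≈ 1.941 rad (111.2°).
Interpolate at f = 5/8 with slerp weights a = sin((1−f)δ)/sin δ ≈ 0.713, b = sin(fδ)/sin δ ≈ 1.005.
p = a·p₁ + b·p₂ ≈ (0.688, 0.015, 0.725); φ = arcsin(p_z) ≈ 46.50°, λ = atan2(p_y, p_x) ≈ 1.22°.

≈ 46°N, 1°E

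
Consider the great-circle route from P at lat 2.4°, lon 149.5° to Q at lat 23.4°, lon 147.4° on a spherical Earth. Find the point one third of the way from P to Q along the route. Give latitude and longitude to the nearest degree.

Write both endpoints as unit vectors p₁, p₂ with components (cos φ cos λ, cos φ sin λ, sin φ).
The central angle between the endpoints is δ = arccos(p₁·p₂) ≈ 0.368 rad (21.1°).
Interpolate at f = 1/3 with slerp weights a = sin((1−f)δ)/sin δ ≈ 0.675, b = sin(fδ)/sin δ ≈ 0.340.
p = a·p₁ + b·p₂ ≈ (-0.844, 0.511, 0.163); φ = arcsin(p_z) ≈ 9.40°, λ = atan2(p_y, p_x) ≈ 148.84°.

≈ lat 9°, lon 149°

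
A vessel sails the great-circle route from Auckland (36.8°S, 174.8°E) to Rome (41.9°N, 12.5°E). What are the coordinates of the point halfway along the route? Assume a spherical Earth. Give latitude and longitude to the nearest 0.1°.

≈ (15.7°N, 106.8°E)

From cos δ = sin φ₁ sin φ₂ + cos φ₁ cos φ₂ cos Δλ, the central angle is δ ≈ 2.887 rad (165.4°).
Interpolate at f = 1/2 with slerp weights a = sin((1−f)δ)/sin δ ≈ 3.942, b = sin(fδ)/sin δ ≈ 3.942.
p = a·p₁ + b·p₂ ≈ (-0.279, 0.921, 0.271); φ = arcsin(p_z) ≈ 15.74°, λ = atan2(p_y, p_x) ≈ 106.85°.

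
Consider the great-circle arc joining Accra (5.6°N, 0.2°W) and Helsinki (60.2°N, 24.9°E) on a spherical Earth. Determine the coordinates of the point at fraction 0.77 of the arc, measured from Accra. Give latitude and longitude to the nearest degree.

≈ 48°N, 15°E

Write both endpoints as unit vectors p₁, p₂ with components (cos φ cos λ, cos φ sin λ, sin φ).
The central angle between the endpoints is δ = arccos(p₁·p₂) ≈ 1.009 rad (57.8°).
Interpolate at f = 0.77 with slerp weights a = sin((1−f)δ)/sin δ ≈ 0.272, b = sin(fδ)/sin δ ≈ 0.828.
p = a·p₁ + b·p₂ ≈ (0.644, 0.172, 0.745); φ = arcsin(p_z) ≈ 48.19°, λ = atan2(p_y, p_x) ≈ 14.99°.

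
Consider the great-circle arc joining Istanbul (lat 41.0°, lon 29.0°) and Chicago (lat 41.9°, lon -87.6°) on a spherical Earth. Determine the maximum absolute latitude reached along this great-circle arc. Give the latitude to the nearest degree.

≈ 59°

The great circle lies in the plane with unit normal n̂ = (p₁ × p₂)/|p₁ × p₂|.
Here n̂_z ≈ -0.511; the vertex latitude is φ_max = arccos|n̂_z| ≈ 59.3°.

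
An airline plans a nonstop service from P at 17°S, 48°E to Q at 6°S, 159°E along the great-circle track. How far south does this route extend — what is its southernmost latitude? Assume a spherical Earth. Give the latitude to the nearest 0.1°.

The great circle lies in the plane with unit normal n̂ = (p₁ × p₂)/|p₁ × p₂|.
Here n̂_z ≈ +0.934; the vertex latitude is φ_max = arccos|n̂_z| ≈ 20.9°.

≈ 20.9°S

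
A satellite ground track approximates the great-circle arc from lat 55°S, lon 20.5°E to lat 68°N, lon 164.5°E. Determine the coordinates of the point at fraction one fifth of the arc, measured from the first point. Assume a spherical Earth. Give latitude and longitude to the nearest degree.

≈ lat 27°S, lon 42°E

From cos δ = sin φ₁ sin φ₂ + cos φ₁ cos φ₂ cos Δλ, the central angle is δ ≈ 2.774 rad (159.0°).
Interpolate at f = 1/5 with slerp weights a = sin((1−f)δ)/sin δ ≈ 2.220, b = sin(fδ)/sin δ ≈ 1.467.
p = a·p₁ + b·p₂ ≈ (0.663, 0.593, -0.458); φ = arcsin(p_z) ≈ -27.23°, λ = atan2(p_y, p_x) ≈ 41.81°.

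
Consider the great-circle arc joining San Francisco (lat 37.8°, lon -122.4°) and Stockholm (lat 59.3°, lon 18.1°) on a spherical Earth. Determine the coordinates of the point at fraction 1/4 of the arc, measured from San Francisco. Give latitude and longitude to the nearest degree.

Convert each endpoint to a unit vector on the sphere (x = cos φ cos λ, y = cos φ sin λ, z = sin φ).
The central angle between the endpoints is δ = arccos(p₁·p₂) ≈ 1.353 rad (77.5°).
Interpolate at f = 1/4 with slerp weights a = sin((1−f)δ)/sin δ ≈ 0.870, b = sin(fδ)/sin δ ≈ 0.340.
p = a·p₁ + b·p₂ ≈ (-0.203, -0.526, 0.825); φ = arcsin(p_z) ≈ 55.64°, λ = atan2(p_y, p_x) ≈ -111.12°.

≈ lat 56°, lon -111°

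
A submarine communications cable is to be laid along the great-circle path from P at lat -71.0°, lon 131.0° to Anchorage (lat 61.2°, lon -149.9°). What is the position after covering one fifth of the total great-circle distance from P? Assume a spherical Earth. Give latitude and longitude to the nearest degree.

≈ lat -47°, lon 165°

Write both endpoints as unit vectors p₁, p₂ with components (cos φ cos λ, cos φ sin λ, sin φ).
The central angle between the endpoints is δ = arccos(p₁·p₂) ≈ 2.496 rad (143.0°).
Interpolate at f = 1/5 with slerp weights a = sin((1−f)δ)/sin δ ≈ 1.514, b = sin(fδ)/sin δ ≈ 0.796.
p = a·p₁ + b·p₂ ≈ (-0.655, 0.180, -0.734); φ = arcsin(p_z) ≈ -47.21°, λ = atan2(p_y, p_x) ≈ 164.66°.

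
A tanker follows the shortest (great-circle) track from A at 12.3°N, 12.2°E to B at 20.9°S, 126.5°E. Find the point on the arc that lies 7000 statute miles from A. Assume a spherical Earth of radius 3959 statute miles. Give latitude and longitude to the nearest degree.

Convert each endpoint to a unit vector on the sphere (x = cos φ cos λ, y = cos φ sin λ, z = sin φ).
The central angle between the endpoints is δ = arccos(p₁·p₂) ≈ 2.039 rad (116.8°). The total great-circle distance is δ·R ≈ 2.039 × 3959 ≈ 8074 mi, so the target fraction is f = 7000/8074 ≈ 0.867.
Interpolate at f ≈ 0.867 with slerp weights a = sin((1−f)δ)/sin δ ≈ 0.300, b = sin(fδ)/sin δ ≈ 1.099.
p = a·p₁ + b·p₂ ≈ (-0.324, 0.887, -0.328); φ = arcsin(p_z) ≈ -19.15°, λ = atan2(p_y, p_x) ≈ 110.06°.

≈ 19°S, 110°E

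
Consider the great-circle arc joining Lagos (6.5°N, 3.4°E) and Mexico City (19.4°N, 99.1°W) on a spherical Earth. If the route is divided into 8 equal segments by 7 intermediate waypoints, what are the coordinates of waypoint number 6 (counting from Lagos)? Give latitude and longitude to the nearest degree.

Convert each endpoint to a unit vector on the sphere (x = cos φ cos λ, y = cos φ sin λ, z = sin φ).
The central angle between the endpoints is δ = arccos(p₁·p₂) ≈ 1.737 rad (99.5°).
Interpolate at f = 6/8 with slerp weights a = sin((1−f)δ)/sin δ ≈ 0.427, b = sin(fδ)/sin δ ≈ 0.978.
p = a·p₁ + b·p₂ ≈ (0.277, -0.885, 0.373); φ = arcsin(p_z) ≈ 21.90°, λ = atan2(p_y, p_x) ≈ -72.62°.

≈ 22°N, 73°W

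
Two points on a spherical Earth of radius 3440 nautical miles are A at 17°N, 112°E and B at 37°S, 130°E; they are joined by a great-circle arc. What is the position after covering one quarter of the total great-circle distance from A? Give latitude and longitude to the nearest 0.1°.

Convert each endpoint to a unit vector on the sphere (x = cos φ cos λ, y = cos φ sin λ, z = sin φ).
The central angle between the endpoints is δ = arccos(p₁·p₂) ≈ 0.988 rad (56.6°).
Interpolate at f = 1/4 with slerp weights a = sin((1−f)δ)/sin δ ≈ 0.808, b = sin(fδ)/sin δ ≈ 0.293.
p = a·p₁ + b·p₂ ≈ (-0.440, 0.896, 0.060); φ = arcsin(p_z) ≈ 3.45°, λ = atan2(p_y, p_x) ≈ 116.15°.

≈ 3.4°N, 116.2°E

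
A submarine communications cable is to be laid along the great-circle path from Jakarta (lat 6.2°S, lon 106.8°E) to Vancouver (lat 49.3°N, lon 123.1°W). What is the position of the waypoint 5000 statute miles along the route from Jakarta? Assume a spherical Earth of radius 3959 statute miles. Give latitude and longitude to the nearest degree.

From cos δ = sin φ₁ sin φ₂ + cos φ₁ cos φ₂ cos Δλ, the central angle is δ ≈ 2.094 rad (120.0°). The total great-circle distance is δ·R ≈ 2.094 × 3959 ≈ 8289 mi, so the target fraction is f = 5000/8289 ≈ 0.603.
Interpolate at f ≈ 0.603 with slerp weights a = sin((1−f)δ)/sin δ ≈ 0.852, b = sin(fδ)/sin δ ≈ 1.100.
p = a·p₁ + b·p₂ ≈ (-0.637, 0.210, 0.742); φ = arcsin(p_z) ≈ 47.89°, λ = atan2(p_y, p_x) ≈ 161.72°.

≈ lat 48°N, lon 162°E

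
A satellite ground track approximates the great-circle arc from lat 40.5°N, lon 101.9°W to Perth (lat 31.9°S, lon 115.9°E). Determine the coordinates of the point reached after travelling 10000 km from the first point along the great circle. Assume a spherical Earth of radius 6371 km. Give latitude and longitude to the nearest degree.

Convert each endpoint to a unit vector on the sphere (x = cos φ cos λ, y = cos φ sin λ, z = sin φ).
The central angle between the endpoints is δ = arccos(p₁·p₂) ≈ 2.593 rad (148.6°). The total great-circle distance is δ·R ≈ 2.593 × 6371 ≈ 16520 km, so the target fraction is f = 10000/16520 ≈ 0.605.
Interpolate at f ≈ 0.605 with slerp weights a = sin((1−f)δ)/sin δ ≈ 1.638, b = sin(fδ)/sin δ ≈ 1.918.
p = a·p₁ + b·p₂ ≈ (-0.968, 0.246, 0.050); φ = arcsin(p_z) ≈ 2.87°, λ = atan2(p_y, p_x) ≈ 165.73°.

≈ lat 3°N, lon 166°E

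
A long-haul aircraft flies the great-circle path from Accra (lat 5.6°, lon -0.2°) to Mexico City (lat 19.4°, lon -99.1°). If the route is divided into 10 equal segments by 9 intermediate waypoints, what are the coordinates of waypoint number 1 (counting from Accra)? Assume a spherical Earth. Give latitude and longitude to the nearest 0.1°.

From cos δ = sin φ₁ sin φ₂ + cos φ₁ cos φ₂ cos Δλ, the central angle is δ ≈ 1.684 rad (96.5°).
Interpolate at f = 1/10 with slerp weights a = sin((1−f)δ)/sin δ ≈ 1.005, b = sin(fδ)/sin δ ≈ 0.169.
p = a·p₁ + b·p₂ ≈ (0.975, -0.161, 0.154); φ = arcsin(p_z) ≈ 8.86°, λ = atan2(p_y, p_x) ≈ -9.35°.

≈ lat 8.9°, lon -9.4°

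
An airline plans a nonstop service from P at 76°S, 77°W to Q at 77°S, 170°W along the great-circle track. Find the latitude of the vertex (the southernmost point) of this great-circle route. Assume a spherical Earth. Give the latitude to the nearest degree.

The great circle lies in the plane with unit normal n̂ = (p₁ × p₂)/|p₁ × p₂|.
Here n̂_z ≈ -0.163; the vertex latitude is φ_max = arccos|n̂_z| ≈ 80.6°.

≈ 81°S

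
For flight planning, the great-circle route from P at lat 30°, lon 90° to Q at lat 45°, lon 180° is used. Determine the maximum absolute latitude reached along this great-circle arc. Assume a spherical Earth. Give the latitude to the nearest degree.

≈ 49°

The great circle lies in the plane with unit normal n̂ = (p₁ × p₂)/|p₁ × p₂|.
Here n̂_z ≈ +0.655; the vertex latitude is φ_max = arccos|n̂_z| ≈ 49.1°.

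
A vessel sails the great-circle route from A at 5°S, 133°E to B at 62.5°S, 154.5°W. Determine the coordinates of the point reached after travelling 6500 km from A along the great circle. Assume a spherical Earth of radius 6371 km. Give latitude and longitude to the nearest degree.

≈ 53°S, 173°E

From cos δ = sin φ₁ sin φ₂ + cos φ₁ cos φ₂ cos Δλ, the central angle is δ ≈ 1.353 rad (77.5°). The total great-circle distance is δ·R ≈ 1.353 × 6371 ≈ 8623 km, so the target fraction is f = 6500/8623 ≈ 0.754.
Interpolate at f ≈ 0.754 with slerp weights a = sin((1−f)δ)/sin δ ≈ 0.335, b = sin(fδ)/sin δ ≈ 0.873.
p = a·p₁ + b·p₂ ≈ (-0.591, 0.071, -0.803); φ = arcsin(p_z) ≈ -53.45°, λ = atan2(p_y, p_x) ≈ 173.20°.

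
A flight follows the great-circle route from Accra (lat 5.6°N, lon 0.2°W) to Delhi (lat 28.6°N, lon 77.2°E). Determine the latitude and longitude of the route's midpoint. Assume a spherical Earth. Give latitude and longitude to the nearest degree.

Convert each endpoint to a unit vector on the sphere (x = cos φ cos λ, y = cos φ sin λ, z = sin φ).
The central angle between the endpoints is δ = arccos(p₁·p₂) ≈ 1.331 rad (76.3°).
Interpolate at f = 1/2 with slerp weights a = sin((1−f)δ)/sin δ ≈ 0.636, b = sin(fδ)/sin δ ≈ 0.636.
p = a·p₁ + b·p₂ ≈ (0.756, 0.542, 0.366); φ = arcsin(p_z) ≈ 21.49°, λ = atan2(p_y, p_x) ≈ 35.63°.

≈ lat 21°N, lon 36°E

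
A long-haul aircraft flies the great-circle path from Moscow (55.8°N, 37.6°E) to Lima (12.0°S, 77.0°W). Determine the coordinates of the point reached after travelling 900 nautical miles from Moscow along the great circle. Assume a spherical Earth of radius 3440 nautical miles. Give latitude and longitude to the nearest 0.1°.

≈ 56.5°N, 10.5°E

The haversine formula gives a central angle δ ≈ 1.983 rad (113.6°) between the endpoints. The total great-circle distance is δ·R ≈ 1.983 × 3440 ≈ 6822 nmi, so the target fraction is f = 900/6822 ≈ 0.132.
Interpolate at f ≈ 0.132 with slerp weights a = sin((1−f)δ)/sin δ ≈ 1.079, b = sin(fδ)/sin δ ≈ 0.282.
p = a·p₁ + b·p₂ ≈ (0.543, 0.101, 0.834); φ = arcsin(p_z) ≈ 56.49°, λ = atan2(p_y, p_x) ≈ 10.54°.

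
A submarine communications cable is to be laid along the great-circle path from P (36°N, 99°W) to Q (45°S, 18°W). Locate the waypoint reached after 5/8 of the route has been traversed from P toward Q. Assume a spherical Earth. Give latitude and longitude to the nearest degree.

≈ (17°S, 53°W)

The haversine formula gives a central angle δ ≈ 1.903 rad (109.0°) between the endpoints.
Interpolate at f = 5/8 with slerp weights a = sin((1−f)δ)/sin δ ≈ 0.692, b = sin(fδ)/sin δ ≈ 0.982.
p = a·p₁ + b·p₂ ≈ (0.573, -0.768, -0.287); φ = arcsin(p_z) ≈ -16.69°, λ = atan2(p_y, p_x) ≈ -53.29°.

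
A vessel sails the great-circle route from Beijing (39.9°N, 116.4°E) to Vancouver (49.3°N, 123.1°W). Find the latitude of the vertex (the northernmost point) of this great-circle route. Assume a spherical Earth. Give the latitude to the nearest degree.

≈ 64°N

The great circle lies in the plane with unit normal n̂ = (p₁ × p₂)/|p₁ × p₂|.
Here n̂_z ≈ +0.443; the vertex latitude is φ_max = arccos|n̂_z| ≈ 63.7°.
Check via Clairaut: cos φ_max = |cos φ₁| · sin C = cos(39.9°)·sin(35.3°) ≈ 0.443, again giving ≈ 63.7°.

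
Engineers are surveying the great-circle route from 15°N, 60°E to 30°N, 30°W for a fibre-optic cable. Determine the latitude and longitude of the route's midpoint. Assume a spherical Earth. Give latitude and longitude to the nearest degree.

≈ 30°N, 18°E

The haversine formula gives a central angle δ ≈ 1.441 rad (82.6°) between the endpoints.
Interpolate at f = 1/2 with slerp weights a = sin((1−f)δ)/sin δ ≈ 0.665, b = sin(fδ)/sin δ ≈ 0.665.
p = a·p₁ + b·p₂ ≈ (0.820, 0.268, 0.505); φ = arcsin(p_z) ≈ 30.32°, λ = atan2(p_y, p_x) ≈ 18.12°.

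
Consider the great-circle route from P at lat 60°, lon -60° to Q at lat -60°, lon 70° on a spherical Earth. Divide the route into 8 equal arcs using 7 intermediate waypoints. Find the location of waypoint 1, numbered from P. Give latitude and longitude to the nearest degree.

≈ lat 49°, lon -32°

The haversine formula gives a central angle δ ≈ 2.716 rad (155.6°) between the endpoints.
Interpolate at f = 1/8 with slerp weights a = sin((1−f)δ)/sin δ ≈ 1.677, b = sin(fδ)/sin δ ≈ 0.806.
p = a·p₁ + b·p₂ ≈ (0.557, -0.347, 0.754); φ = arcsin(p_z) ≈ 48.96°, λ = atan2(p_y, p_x) ≈ -31.95°.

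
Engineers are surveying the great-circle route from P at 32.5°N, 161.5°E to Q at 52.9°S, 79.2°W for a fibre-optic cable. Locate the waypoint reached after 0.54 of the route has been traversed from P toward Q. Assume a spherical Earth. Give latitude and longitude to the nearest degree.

≈ 23°S, 151°W

Write both endpoints as unit vectors p₁, p₂ with components (cos φ cos λ, cos φ sin λ, sin φ).
The central angle between the endpoints is δ = arccos(p₁·p₂) ≈ 2.315 rad (132.6°).
Interpolate at f = 0.54 with slerp weights a = sin((1−f)δ)/sin δ ≈ 1.189, b = sin(fδ)/sin δ ≈ 1.290.
p = a·p₁ + b·p₂ ≈ (-0.805, -0.446, -0.390); φ = arcsin(p_z) ≈ -22.96°, λ = atan2(p_y, p_x) ≈ -151.01°.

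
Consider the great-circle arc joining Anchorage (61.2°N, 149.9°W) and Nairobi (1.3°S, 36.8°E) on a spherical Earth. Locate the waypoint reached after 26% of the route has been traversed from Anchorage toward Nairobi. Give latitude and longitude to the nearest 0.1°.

≈ (85.5°N, 92.0°E)

Convert each endpoint to a unit vector on the sphere (x = cos φ cos λ, y = cos φ sin λ, z = sin φ).
The central angle between the endpoints is δ = arccos(p₁·p₂) ≈ 2.092 rad (119.9°).
Interpolate at f = 0.26 with slerp weights a = sin((1−f)δ)/sin δ ≈ 1.153, b = sin(fδ)/sin δ ≈ 0.597.
p = a·p₁ + b·p₂ ≈ (-0.003, 0.079, 0.997); φ = arcsin(p_z) ≈ 85.47°, λ = atan2(p_y, p_x) ≈ 91.97°.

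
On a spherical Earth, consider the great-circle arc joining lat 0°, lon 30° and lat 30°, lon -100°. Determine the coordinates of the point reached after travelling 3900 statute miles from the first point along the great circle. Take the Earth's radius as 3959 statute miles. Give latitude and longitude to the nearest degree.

≈ lat 30°, lon -20°

From cos δ = sin φ₁ sin φ₂ + cos φ₁ cos φ₂ cos Δλ, the central angle is δ ≈ 2.161 rad (123.8°). The total great-circle distance is δ·R ≈ 2.161 × 3959 ≈ 8556 mi, so the target fraction is f = 3900/8556 ≈ 0.456.
Interpolate at f ≈ 0.456 with slerp weights a = sin((1−f)δ)/sin δ ≈ 1.111, b = sin(fδ)/sin δ ≈ 1.003.
p = a·p₁ + b·p₂ ≈ (0.811, -0.300, 0.502); φ = arcsin(p_z) ≈ 30.10°, λ = atan2(p_y, p_x) ≈ -20.29°.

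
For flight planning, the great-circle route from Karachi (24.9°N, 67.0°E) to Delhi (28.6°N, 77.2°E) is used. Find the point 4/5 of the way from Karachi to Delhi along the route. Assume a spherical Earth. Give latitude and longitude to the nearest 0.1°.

Write both endpoints as unit vectors p₁, p₂ with components (cos φ cos λ, cos φ sin λ, sin φ).
The central angle between the endpoints is δ = arccos(p₁·p₂) ≈ 0.172 rad (9.8°).
Interpolate at f = 4/5 with slerp weights a = sin((1−f)δ)/sin δ ≈ 0.201, b = sin(fδ)/sin δ ≈ 0.801.
p = a·p₁ + b·p₂ ≈ (0.227, 0.854, 0.468); φ = arcsin(p_z) ≈ 27.92°, λ = atan2(p_y, p_x) ≈ 75.11°.

≈ 27.9°N, 75.1°E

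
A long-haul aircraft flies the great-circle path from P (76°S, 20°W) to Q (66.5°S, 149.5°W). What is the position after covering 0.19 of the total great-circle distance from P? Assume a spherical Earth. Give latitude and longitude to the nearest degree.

Write both endpoints as unit vectors p₁, p₂ with components (cos φ cos λ, cos φ sin λ, sin φ).
The central angle between the endpoints is δ = arccos(p₁·p₂) ≈ 0.594 rad (34.1°).
Interpolate at f = 0.19 with slerp weights a = sin((1−f)δ)/sin δ ≈ 0.827, b = sin(fδ)/sin δ ≈ 0.201.
p = a·p₁ + b·p₂ ≈ (0.119, -0.109, -0.987); φ = arcsin(p_z) ≈ -80.71°, λ = atan2(p_y, p_x) ≈ -42.57°.

≈ (81°S, 43°W)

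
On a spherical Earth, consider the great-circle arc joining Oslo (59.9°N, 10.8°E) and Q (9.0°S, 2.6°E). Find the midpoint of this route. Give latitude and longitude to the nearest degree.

≈ (26°N, 5°E)

Write both endpoints as unit vectors p₁, p₂ with components (cos φ cos λ, cos φ sin λ, sin φ).
The central angle between the endpoints is δ = arccos(p₁·p₂) ≈ 1.208 rad (69.2°).
Interpolate at f = 1/2 with slerp weights a = sin((1−f)δ)/sin δ ≈ 0.607, b = sin(fδ)/sin δ ≈ 0.607.
p = a·p₁ + b·p₂ ≈ (0.899, 0.084, 0.431); φ = arcsin(p_z) ≈ 25.50°, λ = atan2(p_y, p_x) ≈ 5.36°.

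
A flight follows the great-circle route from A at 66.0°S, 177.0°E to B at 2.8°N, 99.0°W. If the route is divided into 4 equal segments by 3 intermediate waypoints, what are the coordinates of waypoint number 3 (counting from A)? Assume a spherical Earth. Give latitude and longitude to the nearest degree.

≈ 18°S, 108°W

Write both endpoints as unit vectors p₁, p₂ with components (cos φ cos λ, cos φ sin λ, sin φ).
The central angle between the endpoints is δ = arccos(p₁·p₂) ≈ 1.573 rad (90.1°).
Interpolate at f = 3/4 with slerp weights a = sin((1−f)δ)/sin δ ≈ 0.383, b = sin(fδ)/sin δ ≈ 0.925.
p = a·p₁ + b·p₂ ≈ (-0.300, -0.904, -0.305); φ = arcsin(p_z) ≈ -17.75°, λ = atan2(p_y, p_x) ≈ -108.37°.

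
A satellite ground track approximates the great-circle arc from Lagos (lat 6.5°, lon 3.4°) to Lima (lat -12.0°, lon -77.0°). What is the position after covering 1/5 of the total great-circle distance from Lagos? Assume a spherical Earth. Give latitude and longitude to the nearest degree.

≈ lat 3°, lon -13°

Write both endpoints as unit vectors p₁, p₂ with components (cos φ cos λ, cos φ sin λ, sin φ).
The central angle between the endpoints is δ = arccos(p₁·p₂) ≈ 1.432 rad (82.0°).
Interpolate at f = 1/5 with slerp weights a = sin((1−f)δ)/sin δ ≈ 0.920, b = sin(fδ)/sin δ ≈ 0.285.
p = a·p₁ + b·p₂ ≈ (0.975, -0.218, 0.045); φ = arcsin(p_z) ≈ 2.57°, λ = atan2(p_y, p_x) ≈ -12.58°.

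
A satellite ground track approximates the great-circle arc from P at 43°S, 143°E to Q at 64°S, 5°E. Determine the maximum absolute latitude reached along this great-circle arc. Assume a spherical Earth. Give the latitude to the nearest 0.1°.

The great circle lies in the plane with unit normal n̂ = (p₁ × p₂)/|p₁ × p₂|.
Here n̂_z ≈ -0.231; the vertex latitude is φ_max = arccos|n̂_z| ≈ 76.6°.
Check via Clairaut: cos φ_max = |cos φ₁| · sin C = cos(43.0°)·sin(161.6°) ≈ 0.231, again giving ≈ 76.6°.

≈ 76.6°S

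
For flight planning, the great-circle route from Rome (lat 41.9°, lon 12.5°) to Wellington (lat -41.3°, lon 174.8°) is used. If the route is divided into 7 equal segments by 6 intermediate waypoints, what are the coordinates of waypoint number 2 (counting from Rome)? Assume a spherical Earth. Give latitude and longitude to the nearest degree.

≈ lat 25°, lon 67°

From cos δ = sin φ₁ sin φ₂ + cos φ₁ cos φ₂ cos Δλ, the central angle is δ ≈ 2.911 rad (166.8°).
Interpolate at f = 2/7 with slerp weights a = sin((1−f)δ)/sin δ ≈ 3.818, b = sin(fδ)/sin δ ≈ 3.230.
p = a·p₁ + b·p₂ ≈ (0.358, 0.835, 0.418); φ = arcsin(p_z) ≈ 24.71°, λ = atan2(p_y, p_x) ≈ 66.81°.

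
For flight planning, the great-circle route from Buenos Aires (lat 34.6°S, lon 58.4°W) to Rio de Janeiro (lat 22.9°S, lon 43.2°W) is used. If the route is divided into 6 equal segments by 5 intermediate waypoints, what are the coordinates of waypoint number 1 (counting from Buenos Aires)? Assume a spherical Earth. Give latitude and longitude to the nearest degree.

Convert each endpoint to a unit vector on the sphere (x = cos φ cos λ, y = cos φ sin λ, z = sin φ).
The central angle between the endpoints is δ = arccos(p₁·p₂) ≈ 0.309 rad (17.7°).
Interpolate at f = 1/6 with slerp weights a = sin((1−f)δ)/sin δ ≈ 0.837, b = sin(fδ)/sin δ ≈ 0.169.
p = a·p₁ + b·p₂ ≈ (0.475, -0.694, -0.541); φ = arcsin(p_z) ≈ -32.78°, λ = atan2(p_y, p_x) ≈ -55.61°.

≈ lat 33°S, lon 56°W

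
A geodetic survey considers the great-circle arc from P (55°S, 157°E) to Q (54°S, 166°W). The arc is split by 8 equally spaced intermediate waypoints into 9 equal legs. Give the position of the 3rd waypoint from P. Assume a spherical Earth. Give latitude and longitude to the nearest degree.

≈ (56°S, 169°E)

Convert each endpoint to a unit vector on the sphere (x = cos φ cos λ, y = cos φ sin λ, z = sin φ).
The central angle between the endpoints is δ = arccos(p₁·p₂) ≈ 0.371 rad (21.3°).
Interpolate at f = 3/9 with slerp weights a = sin((1−f)δ)/sin δ ≈ 0.675, b = sin(fδ)/sin δ ≈ 0.340.
p = a·p₁ + b·p₂ ≈ (-0.551, 0.103, -0.828); φ = arcsin(p_z) ≈ -55.94°, λ = atan2(p_y, p_x) ≈ 169.41°.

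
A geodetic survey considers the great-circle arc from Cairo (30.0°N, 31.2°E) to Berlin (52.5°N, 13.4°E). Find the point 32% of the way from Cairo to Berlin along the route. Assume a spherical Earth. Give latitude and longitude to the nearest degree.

≈ (37°N, 27°E)

Convert each endpoint to a unit vector on the sphere (x = cos φ cos λ, y = cos φ sin λ, z = sin φ).
The central angle between the endpoints is δ = arccos(p₁·p₂) ≈ 0.454 rad (26.0°).
Interpolate at f = 0.32 with slerp weights a = sin((1−f)δ)/sin δ ≈ 0.693, b = sin(fδ)/sin δ ≈ 0.330.
p = a·p₁ + b·p₂ ≈ (0.709, 0.357, 0.608); φ = arcsin(p_z) ≈ 37.47°, λ = atan2(p_y, p_x) ≈ 26.76°.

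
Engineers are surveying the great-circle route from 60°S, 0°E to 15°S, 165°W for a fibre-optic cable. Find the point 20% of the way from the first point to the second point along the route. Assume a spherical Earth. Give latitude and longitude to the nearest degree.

≈ 79°S, 28°W

Write both endpoints as unit vectors p₁, p₂ with components (cos φ cos λ, cos φ sin λ, sin φ).
The central angle between the endpoints is δ = arccos(p₁·p₂) ≈ 1.816 rad (104.0°).
Interpolate at f = 0.20 with slerp weights a = sin((1−f)δ)/sin δ ≈ 1.024, b = sin(fδ)/sin δ ≈ 0.366.
p = a·p₁ + b·p₂ ≈ (0.170, -0.092, -0.981); φ = arcsin(p_z) ≈ -78.86°, λ = atan2(p_y, p_x) ≈ -28.27°.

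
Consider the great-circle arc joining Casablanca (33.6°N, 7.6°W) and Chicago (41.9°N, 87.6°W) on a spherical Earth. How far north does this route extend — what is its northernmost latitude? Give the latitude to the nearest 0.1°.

The great circle lies in the plane with unit normal n̂ = (p₁ × p₂)/|p₁ × p₂|.
Here n̂_z ≈ -0.695; the vertex latitude is φ_max = arccos|n̂_z| ≈ 46.0°.

≈ 46.0°N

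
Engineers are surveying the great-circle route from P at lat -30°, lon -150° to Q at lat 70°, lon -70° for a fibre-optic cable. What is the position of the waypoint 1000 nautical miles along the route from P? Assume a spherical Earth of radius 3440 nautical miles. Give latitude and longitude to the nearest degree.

≈ lat -14°, lon -144°

The haversine formula gives a central angle δ ≈ 2.002 rad (114.7°) between the endpoints. The total great-circle distance is δ·R ≈ 2.002 × 3440 ≈ 6889 nmi, so the target fraction is f = 1000/6889 ≈ 0.145.
Interpolate at f ≈ 0.145 with slerp weights a = sin((1−f)δ)/sin δ ≈ 1.090, b = sin(fδ)/sin δ ≈ 0.316.
p = a·p₁ + b·p₂ ≈ (-0.781, -0.573, -0.249); φ = arcsin(p_z) ≈ -14.39°, λ = atan2(p_y, p_x) ≈ -143.70°.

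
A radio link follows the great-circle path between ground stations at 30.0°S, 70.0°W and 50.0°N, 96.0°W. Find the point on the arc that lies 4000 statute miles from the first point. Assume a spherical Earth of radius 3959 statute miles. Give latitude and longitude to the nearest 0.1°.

Convert each endpoint to a unit vector on the sphere (x = cos φ cos λ, y = cos φ sin λ, z = sin φ).
The central angle between the endpoints is δ = arccos(p₁·p₂) ≈ 1.453 rad (83.3°). The total great-circle distance is δ·R ≈ 1.453 × 3959 ≈ 5753 mi, so the target fraction is f = 4000/5753 ≈ 0.695.
Interpolate at f ≈ 0.695 with slerp weights a = sin((1−f)δ)/sin δ ≈ 0.432, b = sin(fδ)/sin δ ≈ 0.853.
p = a·p₁ + b·p₂ ≈ (0.071, -0.896, 0.438); φ = arcsin(p_z) ≈ 25.95°, λ = atan2(p_y, p_x) ≈ -85.50°.

≈ 26.0°N, 85.5°W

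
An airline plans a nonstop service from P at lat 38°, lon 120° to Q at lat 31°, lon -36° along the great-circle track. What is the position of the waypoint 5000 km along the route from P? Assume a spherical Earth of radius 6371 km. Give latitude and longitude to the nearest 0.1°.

Write both endpoints as unit vectors p₁, p₂ with components (cos φ cos λ, cos φ sin λ, sin φ).
The central angle between the endpoints is δ = arccos(p₁·p₂) ≈ 1.875 rad (107.5°). The total great-circle distance is δ·R ≈ 1.875 × 6371 ≈ 11949 km, so the target fraction is f = 5000/11949 ≈ 0.418.
Interpolate at f ≈ 0.418 with slerp weights a = sin((1−f)δ)/sin δ ≈ 0.930, b = sin(fδ)/sin δ ≈ 0.741.
p = a·p₁ + b·p₂ ≈ (0.147, 0.261, 0.954); φ = arcsin(p_z) ≈ 72.54°, λ = atan2(p_y, p_x) ≈ 60.57°.

≈ lat 72.5°, lon 60.6°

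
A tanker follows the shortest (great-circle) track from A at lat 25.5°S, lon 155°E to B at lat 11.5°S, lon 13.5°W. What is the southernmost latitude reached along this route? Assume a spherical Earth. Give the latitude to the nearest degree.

≈ 74°S

The great circle lies in the plane with unit normal n̂ = (p₁ × p₂)/|p₁ × p₂|.
Here n̂_z ≈ -0.282; the vertex latitude is φ_max = arccos|n̂_z| ≈ 73.6°.
Check via Clairaut: cos φ_max = |cos φ₁| · sin C = cos(25.5°)·sin(161.8°) ≈ 0.282, again giving ≈ 73.6°.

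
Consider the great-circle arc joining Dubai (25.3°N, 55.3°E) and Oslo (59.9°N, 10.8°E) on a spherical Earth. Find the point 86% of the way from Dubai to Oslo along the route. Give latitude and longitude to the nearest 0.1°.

Write both endpoints as unit vectors p₁, p₂ with components (cos φ cos λ, cos φ sin λ, sin φ).
The central angle between the endpoints is δ = arccos(p₁·p₂) ≈ 0.805 rad (46.1°).
Interpolate at f = 0.86 with slerp weights a = sin((1−f)δ)/sin δ ≈ 0.156, b = sin(fδ)/sin δ ≈ 0.886.
p = a·p₁ + b·p₂ ≈ (0.517, 0.199, 0.833); φ = arcsin(p_z) ≈ 56.39°, λ = atan2(p_y, p_x) ≈ 21.09°.

≈ 56.4°N, 21.1°E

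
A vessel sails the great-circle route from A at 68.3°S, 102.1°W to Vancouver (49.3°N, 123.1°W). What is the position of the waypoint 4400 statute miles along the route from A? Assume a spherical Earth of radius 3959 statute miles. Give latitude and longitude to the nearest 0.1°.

≈ 5.3°S, 116.0°W

The haversine formula gives a central angle δ ≈ 2.071 rad (118.6°) between the endpoints. The total great-circle distance is δ·R ≈ 2.071 × 3959 ≈ 8198 mi, so the target fraction is f = 4400/8198 ≈ 0.537.
Interpolate at f ≈ 0.537 with slerp weights a = sin((1−f)δ)/sin δ ≈ 0.933, b = sin(fδ)/sin δ ≈ 1.021.
p = a·p₁ + b·p₂ ≈ (-0.436, -0.895, -0.093); φ = arcsin(p_z) ≈ -5.31°, λ = atan2(p_y, p_x) ≈ -115.97°.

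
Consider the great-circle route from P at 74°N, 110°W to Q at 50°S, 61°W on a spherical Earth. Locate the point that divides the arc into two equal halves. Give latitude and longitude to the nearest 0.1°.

≈ 12.9°N, 75.2°W

Convert each endpoint to a unit vector on the sphere (x = cos φ cos λ, y = cos φ sin λ, z = sin φ).
The central angle between the endpoints is δ = arccos(p₁·p₂) ≈ 2.240 rad (128.3°).
Interpolate at f = 1/2 with slerp weights a = sin((1−f)δ)/sin δ ≈ 1.147, b = sin(fδ)/sin δ ≈ 1.147.
p = a·p₁ + b·p₂ ≈ (0.249, -0.942, 0.224); φ = arcsin(p_z) ≈ 12.94°, λ = atan2(p_y, p_x) ≈ -75.18°.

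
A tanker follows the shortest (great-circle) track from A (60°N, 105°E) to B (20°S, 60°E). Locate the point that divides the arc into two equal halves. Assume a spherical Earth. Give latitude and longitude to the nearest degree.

≈ (21°N, 75°E)

Convert each endpoint to a unit vector on the sphere (x = cos φ cos λ, y = cos φ sin λ, z = sin φ).
The central angle between the endpoints is δ = arccos(p₁·p₂) ≈ 1.535 rad (87.9°).
Interpolate at f = 1/2 with slerp weights a = sin((1−f)δ)/sin δ ≈ 0.695, b = sin(fδ)/sin δ ≈ 0.695.
p = a·p₁ + b·p₂ ≈ (0.237, 0.901, 0.364); φ = arcsin(p_z) ≈ 21.35°, λ = atan2(p_y, p_x) ≈ 75.29°.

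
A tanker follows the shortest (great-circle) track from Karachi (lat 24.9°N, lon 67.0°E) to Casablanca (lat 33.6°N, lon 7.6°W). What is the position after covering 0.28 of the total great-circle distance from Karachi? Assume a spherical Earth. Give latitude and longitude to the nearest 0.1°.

≈ lat 31.8°N, lon 48.1°E

From cos δ = sin φ₁ sin φ₂ + cos φ₁ cos φ₂ cos Δλ, the central angle is δ ≈ 1.122 rad (64.3°).
Interpolate at f = 0.28 with slerp weights a = sin((1−f)δ)/sin δ ≈ 0.802, b = sin(fδ)/sin δ ≈ 0.343.
p = a·p₁ + b·p₂ ≈ (0.568, 0.632, 0.528); φ = arcsin(p_z) ≈ 31.84°, λ = atan2(p_y, p_x) ≈ 48.08°.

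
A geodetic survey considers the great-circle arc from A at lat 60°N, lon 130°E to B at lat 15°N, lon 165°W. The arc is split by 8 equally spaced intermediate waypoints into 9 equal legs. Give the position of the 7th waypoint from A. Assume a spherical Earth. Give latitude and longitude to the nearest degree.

≈ lat 27°N, lon 173°W

The haversine formula gives a central angle δ ≈ 1.128 rad (64.6°) between the endpoints.
Interpolate at f = 7/9 with slerp weights a = sin((1−f)δ)/sin δ ≈ 0.275, b = sin(fδ)/sin δ ≈ 0.851.
p = a·p₁ + b·p₂ ≈ (-0.882, -0.108, 0.458); φ = arcsin(p_z) ≈ 27.26°, λ = atan2(p_y, p_x) ≈ -173.05°.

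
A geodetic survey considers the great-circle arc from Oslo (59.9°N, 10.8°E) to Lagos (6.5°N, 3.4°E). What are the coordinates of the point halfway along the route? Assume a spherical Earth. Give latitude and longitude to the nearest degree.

Write both endpoints as unit vectors p₁, p₂ with components (cos φ cos λ, cos φ sin λ, sin φ).
The central angle between the endpoints is δ = arccos(p₁·p₂) ≈ 0.937 rad (53.7°).
Interpolate at f = 1/2 with slerp weights a = sin((1−f)δ)/sin δ ≈ 0.560, b = sin(fδ)/sin δ ≈ 0.560.
p = a·p₁ + b·p₂ ≈ (0.832, 0.086, 0.548); φ = arcsin(p_z) ≈ 33.25°, λ = atan2(p_y, p_x) ≈ 5.88°.

≈ 33°N, 6°E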